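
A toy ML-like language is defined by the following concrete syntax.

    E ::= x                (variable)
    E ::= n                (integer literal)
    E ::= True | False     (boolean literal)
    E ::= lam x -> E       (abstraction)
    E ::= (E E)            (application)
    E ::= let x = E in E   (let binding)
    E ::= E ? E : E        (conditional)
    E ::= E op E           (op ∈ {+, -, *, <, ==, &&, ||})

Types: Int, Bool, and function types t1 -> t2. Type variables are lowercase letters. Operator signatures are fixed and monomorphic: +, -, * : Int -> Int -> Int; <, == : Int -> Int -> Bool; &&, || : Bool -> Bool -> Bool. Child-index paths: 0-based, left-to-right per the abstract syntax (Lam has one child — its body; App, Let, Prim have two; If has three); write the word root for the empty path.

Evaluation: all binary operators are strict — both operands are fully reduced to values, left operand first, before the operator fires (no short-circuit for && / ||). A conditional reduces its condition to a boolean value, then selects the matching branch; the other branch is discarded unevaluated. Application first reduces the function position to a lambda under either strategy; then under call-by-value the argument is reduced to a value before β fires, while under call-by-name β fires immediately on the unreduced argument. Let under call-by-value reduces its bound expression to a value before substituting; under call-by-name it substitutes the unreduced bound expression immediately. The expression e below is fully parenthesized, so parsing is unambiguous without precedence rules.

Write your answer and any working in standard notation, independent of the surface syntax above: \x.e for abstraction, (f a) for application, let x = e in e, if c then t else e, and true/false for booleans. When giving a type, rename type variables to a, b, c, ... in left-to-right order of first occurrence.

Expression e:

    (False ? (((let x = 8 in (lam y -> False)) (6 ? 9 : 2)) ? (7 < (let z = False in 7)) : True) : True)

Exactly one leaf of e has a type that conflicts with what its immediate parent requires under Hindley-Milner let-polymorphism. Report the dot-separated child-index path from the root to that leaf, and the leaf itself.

Derivation:
  unify Bool ~ Bool
let x : Int
\y._ : a -> Bool
  unify Int ~ Bool
  FAIL: mismatch Int ~ Bool

Answer: 1.0.1.0 : 6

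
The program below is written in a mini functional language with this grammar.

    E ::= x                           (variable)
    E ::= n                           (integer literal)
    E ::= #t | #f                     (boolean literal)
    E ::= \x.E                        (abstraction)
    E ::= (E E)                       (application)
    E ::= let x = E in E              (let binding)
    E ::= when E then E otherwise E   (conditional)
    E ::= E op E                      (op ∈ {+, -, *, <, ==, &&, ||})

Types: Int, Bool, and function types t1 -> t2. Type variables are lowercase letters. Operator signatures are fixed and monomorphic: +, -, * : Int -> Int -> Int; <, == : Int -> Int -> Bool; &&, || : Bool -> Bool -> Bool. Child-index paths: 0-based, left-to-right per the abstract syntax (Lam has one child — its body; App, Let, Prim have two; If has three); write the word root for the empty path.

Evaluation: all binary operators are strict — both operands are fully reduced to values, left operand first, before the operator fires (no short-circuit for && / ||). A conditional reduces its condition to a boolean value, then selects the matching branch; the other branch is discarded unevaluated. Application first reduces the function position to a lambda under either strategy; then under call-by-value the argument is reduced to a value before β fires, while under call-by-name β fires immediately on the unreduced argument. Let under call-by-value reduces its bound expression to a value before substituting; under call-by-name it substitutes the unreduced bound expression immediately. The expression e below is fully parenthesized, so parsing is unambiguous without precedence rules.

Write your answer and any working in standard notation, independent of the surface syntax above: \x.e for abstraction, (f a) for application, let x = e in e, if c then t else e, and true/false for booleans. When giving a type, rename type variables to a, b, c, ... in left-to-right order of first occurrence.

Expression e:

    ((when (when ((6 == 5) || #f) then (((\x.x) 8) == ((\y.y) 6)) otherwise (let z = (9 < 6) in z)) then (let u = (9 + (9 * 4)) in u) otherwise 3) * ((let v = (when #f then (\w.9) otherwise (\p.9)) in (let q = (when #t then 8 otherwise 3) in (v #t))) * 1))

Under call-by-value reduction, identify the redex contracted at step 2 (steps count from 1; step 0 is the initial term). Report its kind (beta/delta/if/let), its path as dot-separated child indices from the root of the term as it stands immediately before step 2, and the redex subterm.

Derivation:
step 0: ((if (if ((6 == 5) || false) then (((\x.x) 8) == ((\y.y) 6)) else (let z = (9 < 6) in z)) then (let u = (9 + (9 * 4)) in u) else 3) * ((let v = (if false then (\w.9) else (\p.9)) in (let q = (if true then 8 else 3) in (v true))) * 1))
step 1: [delta@0.0.0.0] ((if (if (false || false) then (((\x.x) 8) == ((\y.y) 6)) else (let z = (9 < 6) in z)) then (let u = (9 + (9 * 4)) in u) else 3) * ((let v = (if false then (\w.9) else (\p.9)) in (let q = (if true then 8 else 3) in (v true))) * 1))
step 2: [delta@0.0.0] ((if (if false then (((\x.x) 8) == ((\y.y) 6)) else (let z = (9 < 6) in z)) then (let u = (9 + (9 * 4)) in u) else 3) * ((let v = (if false then (\w.9) else (\p.9)) in (let q = (if true then 8 else 3) in (v true))) * 1))

Answer: delta at 0.0.0 : (false || false)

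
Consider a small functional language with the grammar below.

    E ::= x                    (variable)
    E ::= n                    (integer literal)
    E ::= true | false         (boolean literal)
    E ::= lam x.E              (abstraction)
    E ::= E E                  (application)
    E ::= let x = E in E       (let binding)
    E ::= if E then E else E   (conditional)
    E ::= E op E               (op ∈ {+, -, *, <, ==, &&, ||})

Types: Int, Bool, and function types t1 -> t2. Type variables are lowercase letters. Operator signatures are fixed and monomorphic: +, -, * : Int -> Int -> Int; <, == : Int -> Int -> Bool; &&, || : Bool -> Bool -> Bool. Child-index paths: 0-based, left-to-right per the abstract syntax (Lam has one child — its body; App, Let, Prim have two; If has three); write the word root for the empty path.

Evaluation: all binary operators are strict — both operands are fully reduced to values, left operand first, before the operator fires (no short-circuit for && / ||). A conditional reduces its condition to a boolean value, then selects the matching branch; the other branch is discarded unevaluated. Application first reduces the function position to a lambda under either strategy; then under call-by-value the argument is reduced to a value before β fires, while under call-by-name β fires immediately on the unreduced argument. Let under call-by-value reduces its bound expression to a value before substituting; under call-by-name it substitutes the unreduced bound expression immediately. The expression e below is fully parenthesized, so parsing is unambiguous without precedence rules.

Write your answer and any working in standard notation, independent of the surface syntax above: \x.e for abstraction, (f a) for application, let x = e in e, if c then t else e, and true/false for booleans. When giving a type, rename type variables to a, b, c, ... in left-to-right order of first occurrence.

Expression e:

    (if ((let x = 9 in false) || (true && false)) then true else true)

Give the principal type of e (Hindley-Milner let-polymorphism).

Trace:
let x : Int
  unify Bool ~ Bool
  unify Bool ~ Bool
  unify Bool ~ Bool
  unify Bool ~ Bool
  unify Bool ~ Bool
  unify Bool ~ Bool

Answer: Bool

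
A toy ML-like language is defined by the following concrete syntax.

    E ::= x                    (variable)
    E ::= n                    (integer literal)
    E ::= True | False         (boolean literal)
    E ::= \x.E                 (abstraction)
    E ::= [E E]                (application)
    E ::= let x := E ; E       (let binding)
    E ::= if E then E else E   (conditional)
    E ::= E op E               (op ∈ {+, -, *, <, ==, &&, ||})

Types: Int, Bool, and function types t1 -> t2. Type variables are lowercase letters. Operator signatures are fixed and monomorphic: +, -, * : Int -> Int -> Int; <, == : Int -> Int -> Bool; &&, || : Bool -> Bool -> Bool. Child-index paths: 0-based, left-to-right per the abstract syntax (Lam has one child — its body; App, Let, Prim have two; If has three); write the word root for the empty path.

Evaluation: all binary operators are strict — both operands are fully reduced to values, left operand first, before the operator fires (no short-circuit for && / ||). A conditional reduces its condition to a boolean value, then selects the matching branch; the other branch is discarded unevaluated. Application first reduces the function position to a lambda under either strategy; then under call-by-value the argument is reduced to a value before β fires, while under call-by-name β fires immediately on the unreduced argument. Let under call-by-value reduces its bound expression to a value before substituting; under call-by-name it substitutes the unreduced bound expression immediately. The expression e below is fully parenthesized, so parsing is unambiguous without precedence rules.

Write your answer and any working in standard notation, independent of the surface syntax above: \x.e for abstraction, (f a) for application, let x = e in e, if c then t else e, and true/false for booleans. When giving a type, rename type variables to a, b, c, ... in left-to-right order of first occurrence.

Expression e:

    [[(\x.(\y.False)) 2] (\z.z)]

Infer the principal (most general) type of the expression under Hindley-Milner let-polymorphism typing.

Answer: Bool

Working:
\y._ : b -> Bool
\x._ : a -> b -> Bool
  unify a -> b -> Bool ~ Int -> c
  unify a ~ Int
  unify b -> Bool ~ c
_ _ : b -> Bool
z : d
\z._ : d -> d
  unify b -> Bool ~ (d -> d) -> e
  unify b ~ d -> d
  unify Bool ~ e
_ _ : Bool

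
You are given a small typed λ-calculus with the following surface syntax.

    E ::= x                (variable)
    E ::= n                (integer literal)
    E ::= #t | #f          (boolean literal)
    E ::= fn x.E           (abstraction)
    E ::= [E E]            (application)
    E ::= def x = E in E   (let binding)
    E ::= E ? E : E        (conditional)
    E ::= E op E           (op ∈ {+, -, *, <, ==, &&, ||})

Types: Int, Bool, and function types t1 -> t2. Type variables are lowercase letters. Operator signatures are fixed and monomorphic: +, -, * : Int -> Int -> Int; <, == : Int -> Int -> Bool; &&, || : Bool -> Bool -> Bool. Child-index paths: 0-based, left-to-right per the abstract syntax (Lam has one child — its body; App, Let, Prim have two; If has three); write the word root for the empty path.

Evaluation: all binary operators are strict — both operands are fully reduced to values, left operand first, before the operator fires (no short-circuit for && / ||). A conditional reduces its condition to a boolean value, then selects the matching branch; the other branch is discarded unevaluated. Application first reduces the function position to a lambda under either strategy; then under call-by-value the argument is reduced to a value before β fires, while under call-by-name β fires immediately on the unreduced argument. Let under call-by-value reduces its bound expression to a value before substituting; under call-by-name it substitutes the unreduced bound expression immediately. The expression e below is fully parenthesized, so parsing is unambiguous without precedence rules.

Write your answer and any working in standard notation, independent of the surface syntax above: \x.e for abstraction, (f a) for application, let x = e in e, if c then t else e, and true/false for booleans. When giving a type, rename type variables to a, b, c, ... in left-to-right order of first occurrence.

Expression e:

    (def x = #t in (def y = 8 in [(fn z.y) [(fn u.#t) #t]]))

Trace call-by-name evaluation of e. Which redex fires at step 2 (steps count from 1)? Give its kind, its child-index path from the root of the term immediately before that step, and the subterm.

Trace:
step 0: (let x = true in (let y = 8 in ((\z.y) ((\u.true) true))))
step 1: [let@root] (let y = 8 in ((\z.y) ((\u.true) true)))
step 2: [let@root] ((\z.8) ((\u.true) true))

Answer: let at root : (let y = 8 in ((\z.y) ((\u.true) true)))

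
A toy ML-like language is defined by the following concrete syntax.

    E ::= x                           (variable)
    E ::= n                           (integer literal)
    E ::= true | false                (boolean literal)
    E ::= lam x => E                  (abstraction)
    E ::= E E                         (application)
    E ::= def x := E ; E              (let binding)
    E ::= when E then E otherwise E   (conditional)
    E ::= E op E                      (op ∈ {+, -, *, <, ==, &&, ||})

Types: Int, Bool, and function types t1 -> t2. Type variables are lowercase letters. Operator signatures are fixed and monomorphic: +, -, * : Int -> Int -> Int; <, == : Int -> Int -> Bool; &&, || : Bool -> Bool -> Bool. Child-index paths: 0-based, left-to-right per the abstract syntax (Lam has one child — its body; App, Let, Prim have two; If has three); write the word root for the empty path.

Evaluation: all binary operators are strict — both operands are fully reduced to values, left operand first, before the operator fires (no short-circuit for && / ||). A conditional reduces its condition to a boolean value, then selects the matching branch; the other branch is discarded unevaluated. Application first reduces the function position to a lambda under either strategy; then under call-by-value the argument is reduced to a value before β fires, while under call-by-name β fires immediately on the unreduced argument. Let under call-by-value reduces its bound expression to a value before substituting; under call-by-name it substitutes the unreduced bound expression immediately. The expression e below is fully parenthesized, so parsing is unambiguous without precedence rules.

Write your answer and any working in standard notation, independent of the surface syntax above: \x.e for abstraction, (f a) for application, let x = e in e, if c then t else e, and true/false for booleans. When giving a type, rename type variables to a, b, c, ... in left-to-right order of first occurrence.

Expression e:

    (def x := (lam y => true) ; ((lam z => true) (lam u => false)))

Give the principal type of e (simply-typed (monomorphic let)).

Answer: Bool

Derivation:
\y._ : a -> Bool
let x : a -> Bool
\z._ : b -> Bool
\u._ : c -> Bool
  unify b -> Bool ~ (c -> Bool) -> d
  unify b ~ c -> Bool
  unify Bool ~ d
_ _ : Bool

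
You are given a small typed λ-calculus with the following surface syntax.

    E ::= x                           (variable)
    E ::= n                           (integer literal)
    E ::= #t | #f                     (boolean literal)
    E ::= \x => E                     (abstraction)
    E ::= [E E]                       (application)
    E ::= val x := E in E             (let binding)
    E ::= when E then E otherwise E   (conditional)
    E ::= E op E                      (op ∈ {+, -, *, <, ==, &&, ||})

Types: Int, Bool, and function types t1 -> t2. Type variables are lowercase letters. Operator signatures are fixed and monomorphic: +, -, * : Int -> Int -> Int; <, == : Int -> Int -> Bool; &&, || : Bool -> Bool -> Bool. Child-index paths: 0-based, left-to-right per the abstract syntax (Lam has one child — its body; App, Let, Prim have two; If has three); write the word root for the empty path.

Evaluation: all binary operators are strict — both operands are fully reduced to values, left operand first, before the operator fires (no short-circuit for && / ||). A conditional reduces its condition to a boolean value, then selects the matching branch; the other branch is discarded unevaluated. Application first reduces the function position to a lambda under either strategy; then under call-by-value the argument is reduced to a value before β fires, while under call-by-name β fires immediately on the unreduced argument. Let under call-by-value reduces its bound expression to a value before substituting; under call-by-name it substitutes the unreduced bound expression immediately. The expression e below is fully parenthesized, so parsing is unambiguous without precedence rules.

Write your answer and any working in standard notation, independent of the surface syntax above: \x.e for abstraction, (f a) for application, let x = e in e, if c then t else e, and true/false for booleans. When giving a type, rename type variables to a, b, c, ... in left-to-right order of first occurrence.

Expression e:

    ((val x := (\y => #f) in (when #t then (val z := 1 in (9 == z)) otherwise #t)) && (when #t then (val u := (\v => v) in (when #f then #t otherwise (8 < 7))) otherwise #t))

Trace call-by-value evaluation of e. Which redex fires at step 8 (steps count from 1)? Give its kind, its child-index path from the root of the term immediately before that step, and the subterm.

Answer: delta at 1 : (8 < 7)

Derivation:
step 0: ((let x = (\y.false) in (if true then (let z = 1 in (9 == z)) else true)) && (if true then (let u = (\v.v) in (if false then true else (8 < 7))) else true))
step 1: [let@0] ((if true then (let z = 1 in (9 == z)) else true) && (if true then (let u = (\v.v) in (if false then true else (8 < 7))) else true))
step 2: [if@0] ((let z = 1 in (9 == z)) && (if true then (let u = (\v.v) in (if false then true else (8 < 7))) else true))
step 3: [let@0] ((9 == 1) && (if true then (let u = (\v.v) in (if false then true else (8 < 7))) else true))
step 4: [delta@0] (false && (if true then (let u = (\v.v) in (if false then true else (8 < 7))) else true))
step 5: [if@1] (false && (let u = (\v.v) in (if false then true else (8 < 7))))
step 6: [let@1] (false && (if false then true else (8 < 7)))
step 7: [if@1] (false && (8 < 7))
step 8: [delta@1] (false && false)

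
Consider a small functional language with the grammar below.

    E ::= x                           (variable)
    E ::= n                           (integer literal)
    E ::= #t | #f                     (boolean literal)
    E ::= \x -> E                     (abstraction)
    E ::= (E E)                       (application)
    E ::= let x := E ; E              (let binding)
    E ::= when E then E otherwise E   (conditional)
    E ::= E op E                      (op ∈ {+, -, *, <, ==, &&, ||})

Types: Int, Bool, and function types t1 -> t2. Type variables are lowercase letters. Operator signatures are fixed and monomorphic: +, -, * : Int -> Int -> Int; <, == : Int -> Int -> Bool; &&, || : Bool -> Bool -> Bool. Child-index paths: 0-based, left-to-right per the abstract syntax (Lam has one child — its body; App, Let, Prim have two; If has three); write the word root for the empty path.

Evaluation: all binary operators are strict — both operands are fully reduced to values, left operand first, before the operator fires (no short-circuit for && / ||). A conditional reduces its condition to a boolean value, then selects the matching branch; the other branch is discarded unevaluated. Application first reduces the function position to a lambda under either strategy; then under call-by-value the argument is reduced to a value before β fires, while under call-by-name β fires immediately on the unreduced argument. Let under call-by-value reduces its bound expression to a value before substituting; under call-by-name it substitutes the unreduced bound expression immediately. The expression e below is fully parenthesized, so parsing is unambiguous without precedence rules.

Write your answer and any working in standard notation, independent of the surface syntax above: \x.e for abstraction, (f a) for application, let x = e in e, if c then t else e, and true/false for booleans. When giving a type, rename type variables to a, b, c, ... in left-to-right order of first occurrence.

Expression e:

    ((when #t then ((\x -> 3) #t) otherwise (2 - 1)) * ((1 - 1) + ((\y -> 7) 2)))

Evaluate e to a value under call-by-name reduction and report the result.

Answer: 21

Working:
step 0: ((if true then ((\x.3) true) else (2 - 1)) * ((1 - 1) + ((\y.7) 2)))
step 1: [if@0] (((\x.3) true) * ((1 - 1) + ((\y.7) 2)))
step 2: [beta@0] (3 * ((1 - 1) + ((\y.7) 2)))
step 3: [delta@1.0] (3 * (0 + ((\y.7) 2)))
step 4: [beta@1.1] (3 * (0 + 7))
step 5: [delta@1] (3 * 7)
step 6: [delta@root] 21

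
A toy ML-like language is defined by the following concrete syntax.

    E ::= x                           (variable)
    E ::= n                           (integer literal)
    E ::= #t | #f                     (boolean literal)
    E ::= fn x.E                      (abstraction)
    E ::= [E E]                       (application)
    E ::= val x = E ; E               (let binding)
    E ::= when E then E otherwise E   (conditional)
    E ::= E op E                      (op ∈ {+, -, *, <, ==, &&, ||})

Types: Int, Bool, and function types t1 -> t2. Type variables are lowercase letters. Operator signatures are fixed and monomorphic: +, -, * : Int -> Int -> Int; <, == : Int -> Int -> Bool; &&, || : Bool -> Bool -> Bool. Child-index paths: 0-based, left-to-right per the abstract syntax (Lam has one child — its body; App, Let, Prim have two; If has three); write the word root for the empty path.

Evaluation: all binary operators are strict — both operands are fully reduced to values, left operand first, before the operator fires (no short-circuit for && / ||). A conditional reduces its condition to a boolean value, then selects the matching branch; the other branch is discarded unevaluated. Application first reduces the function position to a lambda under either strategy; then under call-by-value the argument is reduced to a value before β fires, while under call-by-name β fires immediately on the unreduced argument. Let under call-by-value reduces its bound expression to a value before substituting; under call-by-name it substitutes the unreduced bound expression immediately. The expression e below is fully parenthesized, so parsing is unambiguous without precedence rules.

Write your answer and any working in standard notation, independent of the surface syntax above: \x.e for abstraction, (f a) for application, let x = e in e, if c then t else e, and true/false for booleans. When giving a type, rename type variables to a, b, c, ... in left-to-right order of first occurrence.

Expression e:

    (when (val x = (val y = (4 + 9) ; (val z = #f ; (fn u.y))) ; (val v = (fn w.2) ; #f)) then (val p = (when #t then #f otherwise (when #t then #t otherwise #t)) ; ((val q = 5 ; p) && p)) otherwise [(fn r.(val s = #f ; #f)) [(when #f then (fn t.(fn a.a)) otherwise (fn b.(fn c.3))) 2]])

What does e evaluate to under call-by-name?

Answer: false

Derivation:
step 0: (if (let x = (let y = (4 + 9) in (let z = false in (\u.y))) in (let v = (\w.2) in false)) then (let p = (if true then false else (if true then true else true)) in ((let q = 5 in p) && p)) else ((\r.(let s = false in false)) ((if false then (\t.(\a.a)) else (\b.(\c.3))) 2)))
step 1: [let@0] (if (let v = (\w.2) in false) then (let p = (if true then false else (if true then true else true)) in ((let q = 5 in p) && p)) else ((\r.(let s = false in false)) ((if false then (\t.(\a.a)) else (\b.(\c.3))) 2)))
step 2: [let@0] (if false then (let p = (if true then false else (if true then true else true)) in ((let q = 5 in p) && p)) else ((\r.(let s = false in false)) ((if false then (\t.(\a.a)) else (\b.(\c.3))) 2)))
step 3: [if@root] ((\r.(let s = false in false)) ((if false then (\t.(\a.a)) else (\b.(\c.3))) 2))
step 4: [beta@root] (let s = false in false)
step 5: [let@root] false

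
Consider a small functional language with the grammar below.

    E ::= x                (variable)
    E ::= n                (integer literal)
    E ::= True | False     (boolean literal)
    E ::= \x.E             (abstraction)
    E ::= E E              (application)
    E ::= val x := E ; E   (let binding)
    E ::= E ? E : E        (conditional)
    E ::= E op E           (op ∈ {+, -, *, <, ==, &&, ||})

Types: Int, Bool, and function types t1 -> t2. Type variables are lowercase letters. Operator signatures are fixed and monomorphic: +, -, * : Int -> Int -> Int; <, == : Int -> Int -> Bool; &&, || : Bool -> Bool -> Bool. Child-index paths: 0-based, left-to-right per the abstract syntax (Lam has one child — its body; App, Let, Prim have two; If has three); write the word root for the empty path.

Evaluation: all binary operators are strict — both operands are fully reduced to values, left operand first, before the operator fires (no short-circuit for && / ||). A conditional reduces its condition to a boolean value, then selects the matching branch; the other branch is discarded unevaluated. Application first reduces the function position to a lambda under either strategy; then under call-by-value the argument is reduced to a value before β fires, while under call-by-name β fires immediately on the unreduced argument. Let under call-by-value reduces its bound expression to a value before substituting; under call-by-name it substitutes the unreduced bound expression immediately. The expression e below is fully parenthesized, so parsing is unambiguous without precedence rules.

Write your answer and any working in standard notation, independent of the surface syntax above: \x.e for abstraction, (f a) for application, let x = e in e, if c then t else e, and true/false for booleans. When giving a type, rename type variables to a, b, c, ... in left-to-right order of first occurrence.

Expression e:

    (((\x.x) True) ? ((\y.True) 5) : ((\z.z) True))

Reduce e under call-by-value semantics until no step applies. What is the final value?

Trace:
step 0: (if ((\x.x) true) then ((\y.true) 5) else ((\z.z) true))
step 1: [beta@0] (if true then ((\y.true) 5) else ((\z.z) true))
step 2: [if@root] ((\y.true) 5)
step 3: [beta@root] true

Answer: true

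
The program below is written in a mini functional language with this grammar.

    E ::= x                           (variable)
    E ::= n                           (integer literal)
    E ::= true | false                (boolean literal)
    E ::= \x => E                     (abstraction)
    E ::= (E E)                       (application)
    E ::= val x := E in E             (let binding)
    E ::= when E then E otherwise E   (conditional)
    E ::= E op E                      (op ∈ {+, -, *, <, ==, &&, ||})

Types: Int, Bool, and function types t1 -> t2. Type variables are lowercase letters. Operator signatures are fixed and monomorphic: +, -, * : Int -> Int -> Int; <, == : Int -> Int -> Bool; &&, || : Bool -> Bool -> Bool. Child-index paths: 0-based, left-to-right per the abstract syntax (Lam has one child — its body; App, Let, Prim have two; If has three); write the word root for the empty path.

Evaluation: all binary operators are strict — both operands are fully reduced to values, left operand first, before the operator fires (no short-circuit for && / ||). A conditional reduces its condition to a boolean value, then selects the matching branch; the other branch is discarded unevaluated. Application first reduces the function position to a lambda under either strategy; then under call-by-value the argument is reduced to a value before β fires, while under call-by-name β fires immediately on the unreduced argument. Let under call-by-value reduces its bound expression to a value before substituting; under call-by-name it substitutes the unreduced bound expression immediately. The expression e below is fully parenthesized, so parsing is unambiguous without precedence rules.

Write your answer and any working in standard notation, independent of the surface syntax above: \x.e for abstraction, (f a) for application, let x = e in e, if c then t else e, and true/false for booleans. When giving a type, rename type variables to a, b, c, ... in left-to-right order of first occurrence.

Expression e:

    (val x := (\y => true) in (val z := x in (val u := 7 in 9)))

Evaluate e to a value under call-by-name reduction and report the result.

Answer: 9

Working:
step 0: (let x = (\y.true) in (let z = x in (let u = 7 in 9)))
step 1: [let@root] (let z = (\y.true) in (let u = 7 in 9))
step 2: [let@root] (let u = 7 in 9)
step 3: [let@root] 9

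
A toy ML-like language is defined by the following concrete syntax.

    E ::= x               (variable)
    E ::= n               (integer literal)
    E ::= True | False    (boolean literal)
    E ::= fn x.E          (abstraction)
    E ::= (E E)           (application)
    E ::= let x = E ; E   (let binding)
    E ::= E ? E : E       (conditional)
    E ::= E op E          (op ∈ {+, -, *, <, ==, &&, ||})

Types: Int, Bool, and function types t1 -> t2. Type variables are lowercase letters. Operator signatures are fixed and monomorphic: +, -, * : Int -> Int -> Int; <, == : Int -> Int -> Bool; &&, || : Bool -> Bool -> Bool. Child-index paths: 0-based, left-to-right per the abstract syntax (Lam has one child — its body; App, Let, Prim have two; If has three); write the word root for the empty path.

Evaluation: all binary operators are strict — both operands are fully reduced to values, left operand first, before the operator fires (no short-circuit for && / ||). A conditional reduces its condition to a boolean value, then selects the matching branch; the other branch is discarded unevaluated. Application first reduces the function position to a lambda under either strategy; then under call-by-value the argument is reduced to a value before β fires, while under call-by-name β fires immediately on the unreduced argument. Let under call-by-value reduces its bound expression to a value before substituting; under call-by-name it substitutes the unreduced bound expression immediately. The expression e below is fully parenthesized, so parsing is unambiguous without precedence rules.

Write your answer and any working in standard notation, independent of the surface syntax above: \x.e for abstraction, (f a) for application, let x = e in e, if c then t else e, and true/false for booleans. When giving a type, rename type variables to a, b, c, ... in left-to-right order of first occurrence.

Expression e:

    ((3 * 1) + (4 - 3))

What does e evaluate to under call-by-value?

Answer: 4

Trace:
step 0: ((3 * 1) + (4 - 3))
step 1: [delta@0] (3 + (4 - 3))
step 2: [delta@1] (3 + 1)
step 3: [delta@root] 4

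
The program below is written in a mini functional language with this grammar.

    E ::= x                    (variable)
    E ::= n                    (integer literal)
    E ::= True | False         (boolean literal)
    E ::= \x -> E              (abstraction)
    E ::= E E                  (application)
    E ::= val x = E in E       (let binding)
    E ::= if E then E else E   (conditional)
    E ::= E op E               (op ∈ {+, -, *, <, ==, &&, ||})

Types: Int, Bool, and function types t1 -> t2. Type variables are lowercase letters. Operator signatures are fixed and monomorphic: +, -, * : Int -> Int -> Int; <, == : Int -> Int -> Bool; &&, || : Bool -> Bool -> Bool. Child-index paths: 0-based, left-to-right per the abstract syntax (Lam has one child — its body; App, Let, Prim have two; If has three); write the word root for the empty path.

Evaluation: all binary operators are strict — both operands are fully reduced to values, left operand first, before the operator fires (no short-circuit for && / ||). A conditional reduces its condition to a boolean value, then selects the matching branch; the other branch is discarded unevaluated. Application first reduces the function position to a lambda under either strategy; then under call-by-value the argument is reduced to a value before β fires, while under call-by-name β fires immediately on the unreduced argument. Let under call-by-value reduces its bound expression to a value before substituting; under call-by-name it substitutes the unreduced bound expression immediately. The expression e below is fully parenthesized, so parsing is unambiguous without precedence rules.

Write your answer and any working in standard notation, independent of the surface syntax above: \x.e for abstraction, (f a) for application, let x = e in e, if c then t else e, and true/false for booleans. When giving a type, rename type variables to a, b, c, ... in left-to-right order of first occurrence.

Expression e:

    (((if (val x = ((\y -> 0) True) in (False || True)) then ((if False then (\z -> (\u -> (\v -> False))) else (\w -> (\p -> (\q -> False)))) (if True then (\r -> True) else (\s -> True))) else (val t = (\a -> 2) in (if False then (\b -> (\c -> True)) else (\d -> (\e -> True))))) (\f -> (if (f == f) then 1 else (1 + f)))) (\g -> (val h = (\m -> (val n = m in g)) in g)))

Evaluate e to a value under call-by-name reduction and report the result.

Trace:
step 0: (((if (let x = ((\y.0) true) in (false || true)) then ((if false then (\z.(\u.(\v.false))) else (\w.(\p.(\q.false)))) (if true then (\r.true) else (\s.true))) else (let t = (\a.2) in (if false then (\b.(\c.true)) else (\d.(\e.true))))) (\f.(if (f == f) then 1 else (1 + f)))) (\g.(let h = (\m.(let n = m in g)) in g)))
step 1: [let@0.0.0] (((if (false || true) then ((if false then (\z.(\u.(\v.false))) else (\w.(\p.(\q.false)))) (if true then (\r.true) else (\s.true))) else (let t = (\a.2) in (if false then (\b.(\c.true)) else (\d.(\e.true))))) (\f.(if (f == f) then 1 else (1 + f)))) (\g.(let h = (\m.(let n = m in g)) in g)))
step 2: [delta@0.0.0] (((if true then ((if false then (\z.(\u.(\v.false))) else (\w.(\p.(\q.false)))) (if true then (\r.true) else (\s.true))) else (let t = (\a.2) in (if false then (\b.(\c.true)) else (\d.(\e.true))))) (\f.(if (f == f) then 1 else (1 + f)))) (\g.(let h = (\m.(let n = m in g)) in g)))
step 3: [if@0.0] ((((if false then (\z.(\u.(\v.false))) else (\w.(\p.(\q.false)))) (if true then (\r.true) else (\s.true))) (\f.(if (f == f) then 1 else (1 + f)))) (\g.(let h = (\m.(let n = m in g)) in g)))
step 4: [if@0.0.0] ((((\w.(\p.(\q.false))) (if true then (\r.true) else (\s.true))) (\f.(if (f == f) then 1 else (1 + f)))) (\g.(let h = (\m.(let n = m in g)) in g)))
step 5: [beta@0.0] (((\p.(\q.false)) (\f.(if (f == f) then 1 else (1 + f)))) (\g.(let h = (\m.(let n = m in g)) in g)))
step 6: [beta@0] ((\q.false) (\g.(let h = (\m.(let n = m in g)) in g)))
step 7: [beta@root] false

Answer: false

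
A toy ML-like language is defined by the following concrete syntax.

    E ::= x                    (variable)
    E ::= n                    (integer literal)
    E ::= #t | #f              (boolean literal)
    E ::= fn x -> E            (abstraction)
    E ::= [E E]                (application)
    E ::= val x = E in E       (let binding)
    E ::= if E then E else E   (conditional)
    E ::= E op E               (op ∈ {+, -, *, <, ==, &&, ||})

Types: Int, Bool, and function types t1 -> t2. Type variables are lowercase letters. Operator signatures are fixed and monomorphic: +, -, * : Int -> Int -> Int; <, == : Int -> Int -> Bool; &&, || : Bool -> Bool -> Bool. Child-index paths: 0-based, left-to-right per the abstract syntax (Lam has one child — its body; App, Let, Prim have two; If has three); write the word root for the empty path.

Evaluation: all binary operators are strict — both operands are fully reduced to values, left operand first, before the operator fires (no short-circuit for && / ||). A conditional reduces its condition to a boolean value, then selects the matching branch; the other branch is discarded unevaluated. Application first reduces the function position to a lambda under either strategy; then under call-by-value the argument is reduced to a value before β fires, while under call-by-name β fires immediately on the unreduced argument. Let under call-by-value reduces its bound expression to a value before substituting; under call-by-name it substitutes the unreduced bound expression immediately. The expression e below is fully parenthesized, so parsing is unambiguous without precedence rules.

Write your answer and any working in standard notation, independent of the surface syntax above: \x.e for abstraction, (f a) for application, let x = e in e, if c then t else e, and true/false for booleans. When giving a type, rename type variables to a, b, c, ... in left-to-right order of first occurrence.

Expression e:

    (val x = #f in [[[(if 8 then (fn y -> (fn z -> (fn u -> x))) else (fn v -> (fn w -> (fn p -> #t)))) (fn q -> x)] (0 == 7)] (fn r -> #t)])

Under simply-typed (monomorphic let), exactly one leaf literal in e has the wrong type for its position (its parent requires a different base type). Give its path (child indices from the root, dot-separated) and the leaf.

Answer: 1.0.0.0.0 : 8

Working:
let x : Bool
  unify Int ~ Bool
  FAIL: mismatch Int ~ Bool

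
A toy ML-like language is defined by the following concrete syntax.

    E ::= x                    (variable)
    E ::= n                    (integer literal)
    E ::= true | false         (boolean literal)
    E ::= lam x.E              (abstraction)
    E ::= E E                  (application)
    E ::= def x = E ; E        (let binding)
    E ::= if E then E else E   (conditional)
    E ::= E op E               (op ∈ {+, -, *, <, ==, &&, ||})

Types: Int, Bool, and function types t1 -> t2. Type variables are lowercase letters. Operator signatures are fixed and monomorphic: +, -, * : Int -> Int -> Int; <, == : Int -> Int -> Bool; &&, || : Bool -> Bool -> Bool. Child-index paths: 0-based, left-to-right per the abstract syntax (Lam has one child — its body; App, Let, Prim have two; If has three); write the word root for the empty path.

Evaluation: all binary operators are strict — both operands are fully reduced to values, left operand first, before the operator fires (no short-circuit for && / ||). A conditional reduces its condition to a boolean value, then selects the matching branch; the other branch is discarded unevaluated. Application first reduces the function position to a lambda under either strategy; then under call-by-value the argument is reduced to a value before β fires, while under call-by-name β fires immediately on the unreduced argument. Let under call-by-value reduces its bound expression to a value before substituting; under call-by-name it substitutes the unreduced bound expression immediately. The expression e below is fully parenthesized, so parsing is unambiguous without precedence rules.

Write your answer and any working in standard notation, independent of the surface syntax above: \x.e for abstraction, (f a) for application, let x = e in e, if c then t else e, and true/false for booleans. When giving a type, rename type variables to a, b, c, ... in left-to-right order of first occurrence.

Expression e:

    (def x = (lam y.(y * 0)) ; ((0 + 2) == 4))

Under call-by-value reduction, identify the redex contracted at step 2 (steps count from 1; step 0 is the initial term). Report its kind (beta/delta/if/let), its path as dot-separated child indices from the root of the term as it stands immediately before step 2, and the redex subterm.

Answer: delta at 0 : (0 + 2)

Trace:
step 0: (let x = (\y.(y * 0)) in ((0 + 2) == 4))
step 1: [let@root] ((0 + 2) == 4)
step 2: [delta@0] (2 == 4)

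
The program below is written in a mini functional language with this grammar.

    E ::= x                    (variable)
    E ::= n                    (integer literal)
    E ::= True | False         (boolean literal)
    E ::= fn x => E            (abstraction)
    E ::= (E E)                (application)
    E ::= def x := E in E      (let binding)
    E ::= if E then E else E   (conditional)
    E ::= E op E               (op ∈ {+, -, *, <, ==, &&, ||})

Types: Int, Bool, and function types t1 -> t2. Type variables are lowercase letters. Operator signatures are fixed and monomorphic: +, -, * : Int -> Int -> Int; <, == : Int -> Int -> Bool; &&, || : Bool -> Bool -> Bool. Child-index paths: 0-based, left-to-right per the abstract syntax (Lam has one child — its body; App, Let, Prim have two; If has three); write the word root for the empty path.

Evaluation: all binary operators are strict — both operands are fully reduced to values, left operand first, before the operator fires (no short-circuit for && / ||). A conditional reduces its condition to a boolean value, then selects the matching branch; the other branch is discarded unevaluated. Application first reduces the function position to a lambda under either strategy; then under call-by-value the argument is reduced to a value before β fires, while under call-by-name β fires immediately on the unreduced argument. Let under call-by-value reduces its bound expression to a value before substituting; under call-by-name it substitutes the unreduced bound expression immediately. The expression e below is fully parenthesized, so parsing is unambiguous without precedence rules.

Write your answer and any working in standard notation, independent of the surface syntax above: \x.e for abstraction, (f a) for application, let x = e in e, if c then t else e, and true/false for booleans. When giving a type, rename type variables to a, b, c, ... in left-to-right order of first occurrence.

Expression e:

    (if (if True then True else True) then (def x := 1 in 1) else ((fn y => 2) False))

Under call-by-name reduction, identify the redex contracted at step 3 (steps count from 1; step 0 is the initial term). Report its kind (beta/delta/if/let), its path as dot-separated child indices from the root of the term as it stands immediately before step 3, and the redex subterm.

Derivation:
step 0: (if (if true then true else true) then (let x = 1 in 1) else ((\y.2) false))
step 1: [if@0] (if true then (let x = 1 in 1) else ((\y.2) false))
step 2: [if@root] (let x = 1 in 1)
step 3: [let@root] 1

Answer: let at root : (let x = 1 in 1)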